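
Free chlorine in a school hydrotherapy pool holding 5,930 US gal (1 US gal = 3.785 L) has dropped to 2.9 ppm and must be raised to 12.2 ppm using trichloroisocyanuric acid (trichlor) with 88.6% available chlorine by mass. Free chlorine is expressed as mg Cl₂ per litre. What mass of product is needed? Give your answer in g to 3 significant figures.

236 g

Volume: 5,930 US gal × 3.785 L/gal = 22,445 L.
Chlorine deficit: 12.2 − 2.9 = 9.3 ppm = 9.3 mg/L as Cl₂.
Cl₂ equivalent needed: 9.3 mg/L × 22,445 L = 208,700 mg = 208.7 g.
Product at 88.6% available chlorine: 208.7 / 0.886 = 235.6 g.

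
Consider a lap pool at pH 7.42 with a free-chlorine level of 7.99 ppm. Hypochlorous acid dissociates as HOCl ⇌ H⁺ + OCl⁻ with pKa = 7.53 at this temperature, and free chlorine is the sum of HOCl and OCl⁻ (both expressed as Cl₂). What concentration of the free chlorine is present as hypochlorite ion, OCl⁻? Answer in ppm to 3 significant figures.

3.49 ppm

[OCl⁻]/[HOCl] = 10^(pH − pKa) = 10^(7.42 − 7.53) = 10^-0.11 = 0.7762.
Fraction as HOCl = 1 / (1 + 0.7762) = 0.563.
OCl⁻ = (1 − 0.563) × 7.99 ppm = 3.492 ppm.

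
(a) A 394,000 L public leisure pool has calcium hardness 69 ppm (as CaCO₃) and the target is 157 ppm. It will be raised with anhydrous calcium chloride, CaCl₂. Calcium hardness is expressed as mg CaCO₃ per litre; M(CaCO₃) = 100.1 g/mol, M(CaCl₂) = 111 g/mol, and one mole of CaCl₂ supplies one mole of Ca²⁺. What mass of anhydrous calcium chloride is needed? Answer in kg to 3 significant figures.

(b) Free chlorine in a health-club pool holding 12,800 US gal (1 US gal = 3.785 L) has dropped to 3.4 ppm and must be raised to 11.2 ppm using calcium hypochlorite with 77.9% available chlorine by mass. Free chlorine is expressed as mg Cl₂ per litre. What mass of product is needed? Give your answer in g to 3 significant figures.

(a) Hardness to add: (157 − 69) = 88 mg/L as CaCO₃ × 394,000 L = 34,670 g as CaCO₃.
(a) Moles of Ca²⁺ (1 mol Ca²⁺ ≡ 1 mol CaCO₃): 34,670 / 100.1 g/mol = 346.4 mol.
(a) Mass of CaCl₂: 346.4 × 111 = 38,450 g.

(b) Volume: 12,800 US gal × 3.785 L/gal = 48,448 L.
(b) Chlorine deficit: 11.2 − 3.4 = 7.8 ppm = 7.8 mg/L as Cl₂.
(b) Cl₂ equivalent needed: 7.8 mg/L × 48,448 L = 377,900 mg = 377.9 g.
(b) Product at 77.9% available chlorine: 377.9 / 0.779 = 485.1 g.

(a) 38.4 kg; (b) 485 g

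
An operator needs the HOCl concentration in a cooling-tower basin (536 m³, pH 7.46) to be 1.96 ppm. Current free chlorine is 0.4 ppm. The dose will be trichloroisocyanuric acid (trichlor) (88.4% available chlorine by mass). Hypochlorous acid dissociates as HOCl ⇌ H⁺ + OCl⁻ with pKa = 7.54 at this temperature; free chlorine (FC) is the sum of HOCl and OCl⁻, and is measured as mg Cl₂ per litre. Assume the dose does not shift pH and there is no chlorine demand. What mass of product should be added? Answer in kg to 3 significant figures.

Volume: 536 m³ = 536,000 L.
[OCl⁻]/[HOCl] = 10^(pH − pKa) = 10^(7.46 − 7.54) = 0.8318; fraction as HOCl = 1/(1 + 0.8318) = 0.5459.
Free chlorine required for 1.96 ppm HOCl: 1.96 / 0.5459 = 3.59 ppm.
FC to add: 3.59 − 0.4 = 3.19 mg/L as Cl₂.
Cl₂ equivalent: 3.19 mg/L × 536,000 L = 1710 g.
Product at 88.4% available Cl: 1710 / 0.884 = 1934 g.

1.93 kg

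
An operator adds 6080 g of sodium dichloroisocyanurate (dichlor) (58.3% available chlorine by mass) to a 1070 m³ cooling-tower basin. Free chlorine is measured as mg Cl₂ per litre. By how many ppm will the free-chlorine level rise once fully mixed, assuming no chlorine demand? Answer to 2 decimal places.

3.31 ppm

Volume: 1070 m³ = 1,070,000 L.
Available chlorine delivered: 6080 g × 0.583 = 3545 g as Cl₂.
Concentration rise: 3545 g / 1,070,000 L = 3.313 mg/L = 3.31 ppm.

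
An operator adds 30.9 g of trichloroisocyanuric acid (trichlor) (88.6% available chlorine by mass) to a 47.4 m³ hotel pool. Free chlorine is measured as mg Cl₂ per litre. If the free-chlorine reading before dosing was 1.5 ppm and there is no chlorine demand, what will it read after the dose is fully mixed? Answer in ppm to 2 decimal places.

2.08 ppm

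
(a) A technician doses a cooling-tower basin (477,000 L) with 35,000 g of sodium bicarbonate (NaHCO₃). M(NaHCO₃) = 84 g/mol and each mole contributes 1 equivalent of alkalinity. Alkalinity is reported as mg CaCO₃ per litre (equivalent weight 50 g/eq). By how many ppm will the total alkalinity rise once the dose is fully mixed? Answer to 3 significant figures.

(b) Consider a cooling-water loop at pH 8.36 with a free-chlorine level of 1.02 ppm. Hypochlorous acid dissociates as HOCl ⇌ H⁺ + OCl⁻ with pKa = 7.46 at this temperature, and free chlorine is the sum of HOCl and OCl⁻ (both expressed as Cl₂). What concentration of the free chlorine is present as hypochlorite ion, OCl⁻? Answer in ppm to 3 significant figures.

(a) Moles of NaHCO₃: 35,000 g ÷ 84 g/mol = 416.7 mol → 416.7 eq of alkalinity.
(a) As CaCO₃: 416.7 eq × 50 g/eq = 20,830 g.
(a) Rise: 20,830 g / 477,000 L × 1000 = 43.68 mg/L.

(b) [OCl⁻]/[HOCl] = 10^(pH − pKa) = 10^(8.36 − 7.46) = 10^0.90 = 7.943.
(b) Fraction as HOCl = 1 / (1 + 7.943) = 0.1118.
(b) OCl⁻ = (1 − 0.1118) × 1.02 ppm = 0.9059 ppm.

(a) 43.7 ppm; (b) 0.906 ppm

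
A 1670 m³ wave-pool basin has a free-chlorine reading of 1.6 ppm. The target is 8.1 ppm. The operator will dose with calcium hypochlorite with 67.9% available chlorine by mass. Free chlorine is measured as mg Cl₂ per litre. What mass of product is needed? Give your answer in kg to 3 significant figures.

Volume: 1670 m³ = 1,670,000 L.
Chlorine deficit: 8.1 − 1.6 = 6.5 ppm = 6.5 mg/L as Cl₂.
Cl₂ equivalent needed: 6.5 mg/L × 1,670,000 L = 10,860,000 mg = 10,860 g.
Product at 67.9% available chlorine: 10,860 / 0.679 = 15,990 g.

16.0 kg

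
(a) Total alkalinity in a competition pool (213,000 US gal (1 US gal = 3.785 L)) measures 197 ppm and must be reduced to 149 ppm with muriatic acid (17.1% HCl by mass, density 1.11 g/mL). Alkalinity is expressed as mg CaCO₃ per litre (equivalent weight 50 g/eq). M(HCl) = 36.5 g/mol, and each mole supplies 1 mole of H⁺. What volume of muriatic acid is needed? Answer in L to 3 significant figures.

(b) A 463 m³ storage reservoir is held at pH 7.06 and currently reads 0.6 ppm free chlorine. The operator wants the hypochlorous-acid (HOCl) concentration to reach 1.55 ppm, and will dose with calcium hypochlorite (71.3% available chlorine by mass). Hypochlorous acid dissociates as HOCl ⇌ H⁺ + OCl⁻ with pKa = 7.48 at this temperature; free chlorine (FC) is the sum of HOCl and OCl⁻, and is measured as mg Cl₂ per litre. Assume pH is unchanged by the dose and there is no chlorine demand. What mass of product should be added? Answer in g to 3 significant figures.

(a) 149 L; (b) 1,000 g

(a) Volume: 213,000 US gal × 3.785 L/gal = 806,205 L.
(a) Alkalinity to neutralize: (197 − 149) = 48 mg/L as CaCO₃ × 806,205 L = 38,700 g as CaCO₃.
(a) Equivalents of H⁺ required: 38,700 ÷ 50 g/eq = 774 eq = 774 mol HCl.
(a) Mass of HCl: 774 × 36.5 = 28,250 g.
(a) Mass of 17.1% solution: 28,250 / 0.171 = 165,200 g.
(a) Volume: 165,200 g ÷ 1.11 g/mL = 148,800 mL.

(b) Volume: 463 m³ = 463,000 L.
(b) [OCl⁻]/[HOCl] = 10^(pH − pKa) = 10^(7.06 − 7.48) = 0.3802; fraction as HOCl = 1/(1 + 0.3802) = 0.7245.
(b) Free chlorine required for 1.55 ppm HOCl: 1.55 / 0.7245 = 2.139 ppm.
(b) FC to add: 2.139 − 0.6 = 1.539 mg/L as Cl₂.
(b) Cl₂ equivalent: 1.539 mg/L × 463,000 L = 712.7 g.
(b) Product at 71.3% available Cl: 712.7 / 0.713 = 999.6 g.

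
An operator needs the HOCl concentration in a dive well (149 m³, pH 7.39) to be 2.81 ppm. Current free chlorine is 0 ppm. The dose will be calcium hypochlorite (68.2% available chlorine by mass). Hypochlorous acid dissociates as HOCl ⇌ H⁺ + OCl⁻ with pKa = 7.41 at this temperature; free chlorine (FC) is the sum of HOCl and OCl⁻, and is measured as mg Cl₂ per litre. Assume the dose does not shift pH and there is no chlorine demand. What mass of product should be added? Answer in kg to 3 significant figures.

1.20 kg

Volume: 149 m³ = 149,000 L.
[OCl⁻]/[HOCl] = 10^(pH − pKa) = 10^(7.39 − 7.41) = 0.955; fraction as HOCl = 1/(1 + 0.955) = 0.5115.
Free chlorine required for 2.81 ppm HOCl: 2.81 / 0.5115 = 5.494 ppm.
FC to add: 5.494 − 0 = 5.494 mg/L as Cl₂.
Cl₂ equivalent: 5.494 mg/L × 149,000 L = 818.5 g.
Product at 68.2% available Cl: 818.5 / 0.682 = 1200 g.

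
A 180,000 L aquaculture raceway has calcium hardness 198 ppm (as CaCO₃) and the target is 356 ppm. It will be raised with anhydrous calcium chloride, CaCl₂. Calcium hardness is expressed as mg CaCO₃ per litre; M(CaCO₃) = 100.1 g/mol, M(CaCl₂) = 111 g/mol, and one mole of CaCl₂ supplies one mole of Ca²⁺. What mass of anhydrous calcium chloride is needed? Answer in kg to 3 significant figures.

31.5 kg

Hardness to add: (356 − 198) = 158 mg/L as CaCO₃ × 180,000 L = 28,440 g as CaCO₃.
Moles of Ca²⁺ (1 mol Ca²⁺ ≡ 1 mol CaCO₃): 28,440 / 100.1 g/mol = 284.1 mol.
Mass of CaCl₂: 284.1 × 111 = 31,540 g.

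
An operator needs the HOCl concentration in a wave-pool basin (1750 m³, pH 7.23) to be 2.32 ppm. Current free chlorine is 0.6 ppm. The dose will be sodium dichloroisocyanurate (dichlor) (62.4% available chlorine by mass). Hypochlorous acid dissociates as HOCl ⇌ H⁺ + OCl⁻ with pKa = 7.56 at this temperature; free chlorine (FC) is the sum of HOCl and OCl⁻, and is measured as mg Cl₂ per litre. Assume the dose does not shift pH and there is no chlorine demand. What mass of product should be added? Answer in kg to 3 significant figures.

7.87 kg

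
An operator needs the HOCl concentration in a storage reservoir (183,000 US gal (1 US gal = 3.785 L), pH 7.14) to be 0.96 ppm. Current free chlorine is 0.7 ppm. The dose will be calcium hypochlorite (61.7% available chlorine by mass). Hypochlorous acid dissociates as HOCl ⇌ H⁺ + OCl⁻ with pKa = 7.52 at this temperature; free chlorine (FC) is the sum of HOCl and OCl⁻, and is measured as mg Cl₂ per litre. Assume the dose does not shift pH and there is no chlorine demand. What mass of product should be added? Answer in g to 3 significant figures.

741 g

Volume: 183,000 US gal × 3.785 L/gal = 692,655 L.
[OCl⁻]/[HOCl] = 10^(pH − pKa) = 10^(7.14 − 7.52) = 0.4169; fraction as HOCl = 1/(1 + 0.4169) = 0.7058.
Free chlorine required for 0.96 ppm HOCl: 0.96 / 0.7058 = 1.36 ppm.
FC to add: 1.36 − 0.7 = 0.6602 mg/L as Cl₂.
Cl₂ equivalent: 0.6602 mg/L × 692,655 L = 457.3 g.
Product at 61.7% available Cl: 457.3 / 0.617 = 741.1 g.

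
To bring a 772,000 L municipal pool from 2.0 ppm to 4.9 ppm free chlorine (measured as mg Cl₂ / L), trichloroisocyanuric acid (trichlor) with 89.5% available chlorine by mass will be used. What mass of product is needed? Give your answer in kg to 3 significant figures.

Chlorine deficit: 4.9 − 2.0 = 2.9 ppm = 2.9 mg/L as Cl₂.
Cl₂ equivalent needed: 2.9 mg/L × 772,000 L = 2,239,000 mg = 2239 g.
Product at 89.5% available chlorine: 2239 / 0.895 = 2501 g.

2.50 kg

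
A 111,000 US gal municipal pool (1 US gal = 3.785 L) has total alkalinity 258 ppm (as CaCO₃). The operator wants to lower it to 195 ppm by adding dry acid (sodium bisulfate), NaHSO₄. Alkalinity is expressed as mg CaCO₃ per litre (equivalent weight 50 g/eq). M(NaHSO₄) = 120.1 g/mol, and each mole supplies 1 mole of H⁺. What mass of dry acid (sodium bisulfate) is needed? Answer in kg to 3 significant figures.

63.6 kg

Volume: 111,000 US gal × 3.785 L/gal = 420,135 L.
Alkalinity to neutralize: (258 − 195) = 63 mg/L as CaCO₃ × 420,135 L = 26,470 g as CaCO₃.
Equivalents of H⁺ required: 26,470 ÷ 50 g/eq = 529.4 eq = 529.4 mol NaHSO₄.
Mass of NaHSO₄: 529.4 × 120.1 = 63,580 g.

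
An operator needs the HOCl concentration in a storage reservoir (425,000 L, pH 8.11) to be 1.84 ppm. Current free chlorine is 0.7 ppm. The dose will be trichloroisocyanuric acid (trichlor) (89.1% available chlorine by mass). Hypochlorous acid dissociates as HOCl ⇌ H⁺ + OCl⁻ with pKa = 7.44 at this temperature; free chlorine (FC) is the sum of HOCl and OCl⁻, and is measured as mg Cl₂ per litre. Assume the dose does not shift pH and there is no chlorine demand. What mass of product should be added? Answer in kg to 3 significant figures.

[OCl⁻]/[HOCl] = 10^(pH − pKa) = 10^(8.11 − 7.44) = 4.677; fraction as HOCl = 1/(1 + 4.677) = 0.1761.
Free chlorine required for 1.84 ppm HOCl: 1.84 / 0.1761 = 10.45 ppm.
FC to add: 10.45 − 0.7 = 9.746 mg/L as Cl₂.
Cl₂ equivalent: 9.746 mg/L × 425,000 L = 4142 g.
Product at 89.1% available Cl: 4142 / 0.891 = 4649 g.

4.65 kg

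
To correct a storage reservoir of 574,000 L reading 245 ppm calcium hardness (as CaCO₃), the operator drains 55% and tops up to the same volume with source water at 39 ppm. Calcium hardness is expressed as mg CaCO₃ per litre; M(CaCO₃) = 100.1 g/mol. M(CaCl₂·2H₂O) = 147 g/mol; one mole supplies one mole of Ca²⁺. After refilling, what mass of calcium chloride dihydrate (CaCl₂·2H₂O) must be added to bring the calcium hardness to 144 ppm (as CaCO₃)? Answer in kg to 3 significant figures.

After draining 55% and refilling: 245 × 0.45 + 39 × 0.55 = 131.7 ppm.
Deficit to target: 144 − 131.7 = 12.3 mg/L.
As CaCO₃: 12.3 mg/L × 574,000 L = 7060 g; ÷ 100.1 = 70.53 mol Ca²⁺.
Mass: 70.53 × 147 = 10,370 g.

10.4 kg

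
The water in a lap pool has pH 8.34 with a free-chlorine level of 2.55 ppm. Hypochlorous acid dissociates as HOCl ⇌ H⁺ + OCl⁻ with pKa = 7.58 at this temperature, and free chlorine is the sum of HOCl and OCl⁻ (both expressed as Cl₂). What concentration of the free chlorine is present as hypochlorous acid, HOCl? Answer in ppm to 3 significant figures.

0.378 ppm

[OCl⁻]/[HOCl] = 10^(pH − pKa) = 10^(8.34 − 7.58) = 10^0.76 = 5.754.
Fraction as HOCl = 1 / (1 + 5.754) = 0.1481.
HOCl = 0.1481 × 2.55 ppm = 0.3775 ppm.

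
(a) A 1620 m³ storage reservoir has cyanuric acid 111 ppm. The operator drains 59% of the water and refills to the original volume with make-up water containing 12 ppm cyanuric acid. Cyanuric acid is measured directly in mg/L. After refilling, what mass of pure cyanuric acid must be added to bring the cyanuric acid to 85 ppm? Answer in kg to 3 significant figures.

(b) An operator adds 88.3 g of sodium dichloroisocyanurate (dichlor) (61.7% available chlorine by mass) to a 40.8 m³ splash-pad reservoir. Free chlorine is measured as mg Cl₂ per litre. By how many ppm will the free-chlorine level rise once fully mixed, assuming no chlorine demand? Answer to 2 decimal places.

(a) Volume: 1620 m³ = 1,620,000 L.
(a) After draining 59% and refilling: 111 × 0.41 + 12 × 0.59 = 52.59 ppm.
(a) Deficit to target: 85 − 52.59 = 32.41 mg/L.
(a) Mass: 32.41 mg/L × 1,620,000 L = 52,500 g cyanuric acid.

(b) Volume: 40.8 m³ = 40,800 L.
(b) Available chlorine delivered: 88.3 g × 0.617 = 54.48 g as Cl₂.
(b) Concentration rise: 54.48 g / 40,800 L = 1.335 mg/L = 1.34 ppm.

(a) 52.5 kg; (b) 1.34 ppm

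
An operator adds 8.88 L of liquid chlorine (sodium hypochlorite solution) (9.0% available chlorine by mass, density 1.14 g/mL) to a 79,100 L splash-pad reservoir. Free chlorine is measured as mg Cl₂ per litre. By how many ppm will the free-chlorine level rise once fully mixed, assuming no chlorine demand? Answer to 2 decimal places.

11.52 ppm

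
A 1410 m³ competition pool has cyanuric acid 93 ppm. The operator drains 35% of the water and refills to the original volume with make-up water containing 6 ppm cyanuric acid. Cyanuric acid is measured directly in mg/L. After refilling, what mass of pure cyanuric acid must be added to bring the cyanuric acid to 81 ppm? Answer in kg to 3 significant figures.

Volume: 1410 m³ = 1,410,000 L.
After draining 35% and refilling: 93 × 0.65 + 6 × 0.35 = 62.55 ppm.
Deficit to target: 81 − 62.55 = 18.45 mg/L.
Mass: 18.45 mg/L × 1,410,000 L = 26,010 g cyanuric acid.

26.0 kg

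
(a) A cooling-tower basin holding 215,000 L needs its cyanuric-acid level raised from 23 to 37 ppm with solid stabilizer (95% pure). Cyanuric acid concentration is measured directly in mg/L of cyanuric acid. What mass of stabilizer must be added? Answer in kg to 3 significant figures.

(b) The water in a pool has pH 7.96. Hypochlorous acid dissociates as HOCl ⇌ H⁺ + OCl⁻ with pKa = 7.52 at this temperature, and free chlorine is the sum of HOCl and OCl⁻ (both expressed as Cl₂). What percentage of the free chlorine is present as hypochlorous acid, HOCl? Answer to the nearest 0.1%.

(a) 3.17 kg; (b) 26.6%

(a) CYA to add: (37 − 23) = 14 mg/L × 215,000 L = 3010 g cyanuric acid.
(a) At 95% purity: 3010 / 0.95 = 3168 g product.

(b) [OCl⁻]/[HOCl] = 10^(pH − pKa) = 10^(7.96 − 7.52) = 10^0.44 = 2.754.
(b) Fraction as HOCl = 1 / (1 + 2.754) = 0.2664.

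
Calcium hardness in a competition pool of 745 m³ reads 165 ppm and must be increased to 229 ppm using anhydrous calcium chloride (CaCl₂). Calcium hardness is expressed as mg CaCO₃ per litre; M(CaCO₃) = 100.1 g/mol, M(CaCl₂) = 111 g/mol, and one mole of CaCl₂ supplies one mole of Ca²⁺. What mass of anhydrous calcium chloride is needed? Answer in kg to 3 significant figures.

Volume: 745 m³ = 745,000 L.
Hardness to add: (229 − 165) = 64 mg/L as CaCO₃ × 745,000 L = 47,680 g as CaCO₃.
Moles of Ca²⁺ (1 mol Ca²⁺ ≡ 1 mol CaCO₃): 47,680 / 100.1 g/mol = 476.3 mol.
Mass of CaCl₂: 476.3 × 111 = 52,870 g.

52.9 kg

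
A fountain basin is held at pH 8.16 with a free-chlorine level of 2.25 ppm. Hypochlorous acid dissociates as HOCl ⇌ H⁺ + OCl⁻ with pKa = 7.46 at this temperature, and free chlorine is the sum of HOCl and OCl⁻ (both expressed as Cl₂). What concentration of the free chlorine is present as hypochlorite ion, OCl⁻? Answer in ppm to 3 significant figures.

1.88 ppm

[OCl⁻]/[HOCl] = 10^(pH − pKa) = 10^(8.16 − 7.46) = 10^0.70 = 5.012.
Fraction as HOCl = 1 / (1 + 5.012) = 0.1663.
OCl⁻ = (1 − 0.1663) × 2.25 ppm = 1.876 ppm.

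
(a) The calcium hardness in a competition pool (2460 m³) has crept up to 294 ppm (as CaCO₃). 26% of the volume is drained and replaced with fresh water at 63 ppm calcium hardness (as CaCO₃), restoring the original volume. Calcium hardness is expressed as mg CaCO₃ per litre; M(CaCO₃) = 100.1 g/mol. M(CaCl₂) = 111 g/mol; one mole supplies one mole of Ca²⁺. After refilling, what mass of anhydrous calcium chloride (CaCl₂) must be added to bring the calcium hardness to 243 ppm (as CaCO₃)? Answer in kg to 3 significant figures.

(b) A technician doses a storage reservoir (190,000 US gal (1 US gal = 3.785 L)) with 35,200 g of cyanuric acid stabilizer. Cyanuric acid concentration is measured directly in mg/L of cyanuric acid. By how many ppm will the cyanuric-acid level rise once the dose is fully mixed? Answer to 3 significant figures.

(a) 24.7 kg; (b) 48.9 ppm

(a) Volume: 2460 m³ = 2,460,000 L.
(a) After draining 26% and refilling: 294 × 0.74 + 63 × 0.26 = 233.94 ppm.
(a) Deficit to target: 243 − 233.94 = 9.06 mg/L.
(a) As CaCO₃: 9.06 mg/L × 2,460,000 L = 22,290 g; ÷ 100.1 = 222.7 mol Ca²⁺.
(a) Mass: 222.7 × 111 = 24,710 g.

(b) Volume: 190,000 US gal × 3.785 L/gal = 719,150 L.
(b) Rise: 35,200 g / 719,150 L × 1000 = 48.95 mg/L.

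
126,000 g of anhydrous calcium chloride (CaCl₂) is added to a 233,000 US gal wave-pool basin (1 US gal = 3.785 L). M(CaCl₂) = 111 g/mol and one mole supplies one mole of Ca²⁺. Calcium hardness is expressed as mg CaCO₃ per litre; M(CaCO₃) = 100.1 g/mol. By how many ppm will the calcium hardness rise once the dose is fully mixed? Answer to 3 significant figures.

Volume: 233,000 US gal × 3.785 L/gal = 881,905 L.
Moles of Ca²⁺: 126,000 g ÷ 111 g/mol = 1135 mol.
As CaCO₃: 1135 mol × 100.1 g/mol = 113,600 g.
Rise: 113,600 g / 881,905 L × 1000 = 128.8 mg/L.

129 ppm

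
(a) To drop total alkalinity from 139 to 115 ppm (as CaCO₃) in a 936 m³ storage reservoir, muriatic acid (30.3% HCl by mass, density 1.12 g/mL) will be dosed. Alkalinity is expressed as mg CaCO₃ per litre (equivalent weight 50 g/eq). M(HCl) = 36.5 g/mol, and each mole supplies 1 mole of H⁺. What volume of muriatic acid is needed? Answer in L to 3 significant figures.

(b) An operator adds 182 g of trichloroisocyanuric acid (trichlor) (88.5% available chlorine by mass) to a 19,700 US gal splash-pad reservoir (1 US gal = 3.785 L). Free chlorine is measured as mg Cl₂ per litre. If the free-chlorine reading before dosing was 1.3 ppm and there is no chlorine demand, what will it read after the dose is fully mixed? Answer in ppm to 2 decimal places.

(a) Volume: 936 m³ = 936,000 L.
(a) Alkalinity to neutralize: (139 − 115) = 24 mg/L as CaCO₃ × 936,000 L = 22,460 g as CaCO₃.
(a) Equivalents of H⁺ required: 22,460 ÷ 50 g/eq = 449.3 eq = 449.3 mol HCl.
(a) Mass of HCl: 449.3 × 36.5 = 16,400 g.
(a) Mass of 30.3% solution: 16,400 / 0.303 = 54,120 g.
(a) Volume: 54,120 g ÷ 1.12 g/mL = 48,320 mL.

(b) Volume: 19,700 US gal × 3.785 L/gal = 74,564 L.
(b) Available chlorine delivered: 182 g × 0.885 = 161.1 g as Cl₂.
(b) Concentration rise: 161.1 g / 74,564 L = 2.16 mg/L = 2.16 ppm.
(b) Final FC: 1.3 + 2.16 = 3.46 ppm.

(a) 48.3 L; (b) 3.46 ppm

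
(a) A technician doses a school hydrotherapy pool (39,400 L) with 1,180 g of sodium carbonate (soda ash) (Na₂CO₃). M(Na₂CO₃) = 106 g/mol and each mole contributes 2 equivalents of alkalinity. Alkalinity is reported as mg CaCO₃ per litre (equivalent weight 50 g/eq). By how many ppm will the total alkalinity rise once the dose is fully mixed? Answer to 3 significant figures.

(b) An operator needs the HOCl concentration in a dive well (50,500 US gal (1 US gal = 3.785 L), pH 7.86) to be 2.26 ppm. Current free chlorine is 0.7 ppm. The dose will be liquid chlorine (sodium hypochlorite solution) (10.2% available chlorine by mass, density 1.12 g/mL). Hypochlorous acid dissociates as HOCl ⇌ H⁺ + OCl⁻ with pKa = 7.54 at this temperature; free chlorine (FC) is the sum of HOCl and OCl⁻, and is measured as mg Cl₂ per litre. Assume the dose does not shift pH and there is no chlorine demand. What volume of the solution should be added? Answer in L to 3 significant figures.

(a) 28.3 ppm; (b) 10.5 L

(a) Moles of Na₂CO₃: 1,180 g ÷ 106 g/mol = 11.13 mol → 22.26 eq of alkalinity.
(a) As CaCO₃: 22.26 eq × 50 g/eq = 1113 g.
(a) Rise: 1113 g / 39,400 L × 1000 = 28.25 mg/L.

(b) Volume: 50,500 US gal × 3.785 L/gal = 191,142 L.
(b) [OCl⁻]/[HOCl] = 10^(pH − pKa) = 10^(7.86 − 7.54) = 2.089; fraction as HOCl = 1/(1 + 2.089) = 0.3237.
(b) Free chlorine required for 2.26 ppm HOCl: 2.26 / 0.3237 = 6.982 ppm.
(b) FC to add: 6.982 − 0.7 = 6.282 mg/L as Cl₂.
(b) Cl₂ equivalent: 6.282 mg/L × 191,142 L = 1201 g.
(b) Product at 10.2% available Cl: 1201 / 0.102 = 11,770 g.
(b) Volume: 11,770 g ÷ 1.12 g/mL = 10,510 mL.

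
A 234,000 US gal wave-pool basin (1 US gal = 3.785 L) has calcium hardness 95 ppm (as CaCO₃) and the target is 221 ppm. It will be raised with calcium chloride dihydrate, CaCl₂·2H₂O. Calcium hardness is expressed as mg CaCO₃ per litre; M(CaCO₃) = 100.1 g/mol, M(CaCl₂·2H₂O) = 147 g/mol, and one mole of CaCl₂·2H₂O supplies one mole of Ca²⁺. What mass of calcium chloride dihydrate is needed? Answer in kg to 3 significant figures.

Volume: 234,000 US gal × 3.785 L/gal = 885,690 L.
Hardness to add: (221 − 95) = 126 mg/L as CaCO₃ × 885,690 L = 111,600 g as CaCO₃.
Moles of Ca²⁺ (1 mol Ca²⁺ ≡ 1 mol CaCO₃): 111,600 / 100.1 g/mol = 1115 mol.
Mass of CaCl₂·2H₂O: 1115 × 147 = 163,900 g.

164 kg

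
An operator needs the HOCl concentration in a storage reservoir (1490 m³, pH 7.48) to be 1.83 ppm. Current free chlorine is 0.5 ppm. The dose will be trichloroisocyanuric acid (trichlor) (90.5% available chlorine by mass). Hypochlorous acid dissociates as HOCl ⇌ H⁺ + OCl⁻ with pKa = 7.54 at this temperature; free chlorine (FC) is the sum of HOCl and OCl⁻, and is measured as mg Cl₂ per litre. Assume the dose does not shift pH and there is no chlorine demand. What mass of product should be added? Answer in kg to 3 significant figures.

4.81 kg

Volume: 1490 m³ = 1,490,000 L.
[OCl⁻]/[HOCl] = 10^(pH − pKa) = 10^(7.48 − 7.54) = 0.871; fraction as HOCl = 1/(1 + 0.871) = 0.5345.
Free chlorine required for 1.83 ppm HOCl: 1.83 / 0.5345 = 3.424 ppm.
FC to add: 3.424 − 0.5 = 2.924 mg/L as Cl₂.
Cl₂ equivalent: 2.924 mg/L × 1,490,000 L = 4357 g.
Product at 90.5% available Cl: 4357 / 0.905 = 4814 g.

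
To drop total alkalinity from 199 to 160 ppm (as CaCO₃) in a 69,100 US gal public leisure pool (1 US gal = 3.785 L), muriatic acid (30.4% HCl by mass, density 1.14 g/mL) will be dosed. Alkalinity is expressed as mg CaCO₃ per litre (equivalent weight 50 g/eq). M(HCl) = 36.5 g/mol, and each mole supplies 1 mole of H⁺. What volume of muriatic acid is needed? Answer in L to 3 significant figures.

Volume: 69,100 US gal × 3.785 L/gal = 261,544 L.
Alkalinity to neutralize: (199 − 160) = 39 mg/L as CaCO₃ × 261,544 L = 10,200 g as CaCO₃.
Equivalents of H⁺ required: 10,200 ÷ 50 g/eq = 204 eq = 204 mol HCl.
Mass of HCl: 204 × 36.5 = 7446 g.
Mass of 30.4% solution: 7446 / 0.304 = 24,490 g.
Volume: 24,490 g ÷ 1.14 g/mL = 21,490 mL.

21.5 L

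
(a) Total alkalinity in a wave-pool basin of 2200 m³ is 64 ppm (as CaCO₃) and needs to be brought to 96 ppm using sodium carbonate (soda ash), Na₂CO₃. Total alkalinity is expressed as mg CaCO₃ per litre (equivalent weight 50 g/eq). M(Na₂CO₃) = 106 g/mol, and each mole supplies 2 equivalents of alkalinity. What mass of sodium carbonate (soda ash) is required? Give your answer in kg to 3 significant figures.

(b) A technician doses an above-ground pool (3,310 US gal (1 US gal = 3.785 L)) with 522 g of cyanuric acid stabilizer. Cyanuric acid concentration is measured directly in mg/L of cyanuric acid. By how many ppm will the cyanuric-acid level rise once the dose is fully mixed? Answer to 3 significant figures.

(a) Volume: 2200 m³ = 2,200,000 L.
(a) Alkalinity to add: (96 − 64) = 32 mg/L as CaCO₃ × 2,200,000 L = 70,400 g as CaCO₃.
(a) Equivalents: 70,400 g ÷ 50 g/eq = 1408 eq.
(a) Each mole of Na₂CO₃ supplies 2 eq, so 1408 / 2 = 704 mol.
(a) Mass: 704 mol × 106 g/mol = 74,620 g.

(b) Volume: 3,310 US gal × 3.785 L/gal = 12,528 L.
(b) Rise: 522 g / 12,528 L × 1000 = 41.67 mg/L.

(a) 74.6 kg; (b) 41.7 ppm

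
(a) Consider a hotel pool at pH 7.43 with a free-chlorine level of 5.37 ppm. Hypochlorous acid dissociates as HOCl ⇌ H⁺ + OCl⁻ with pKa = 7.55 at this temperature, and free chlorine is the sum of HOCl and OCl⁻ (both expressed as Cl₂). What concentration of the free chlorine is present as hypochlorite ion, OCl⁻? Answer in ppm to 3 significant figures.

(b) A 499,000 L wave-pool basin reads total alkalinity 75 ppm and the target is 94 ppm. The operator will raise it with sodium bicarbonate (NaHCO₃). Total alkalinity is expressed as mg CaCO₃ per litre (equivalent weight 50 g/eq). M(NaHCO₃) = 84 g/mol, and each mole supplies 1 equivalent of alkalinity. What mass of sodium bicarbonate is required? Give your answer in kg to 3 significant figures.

(a) [OCl⁻]/[HOCl] = 10^(pH − pKa) = 10^(7.43 − 7.55) = 10^-0.12 = 0.7586.
(a) Fraction as HOCl = 1 / (1 + 0.7586) = 0.5686.
(a) OCl⁻ = (1 − 0.5686) × 5.37 ppm = 2.316 ppm.

(b) Alkalinity to add: (94 − 75) = 19 mg/L as CaCO₃ × 499,000 L = 9481 g as CaCO₃.
(b) Equivalents: 9481 g ÷ 50 g/eq = 189.6 eq.
(b) NaHCO₃ supplies 1 eq per mole → 189.6 mol.
(b) Mass: 189.6 mol × 84 g/mol = 15,930 g.

(a) 2.32 ppm; (b) 15.9 kg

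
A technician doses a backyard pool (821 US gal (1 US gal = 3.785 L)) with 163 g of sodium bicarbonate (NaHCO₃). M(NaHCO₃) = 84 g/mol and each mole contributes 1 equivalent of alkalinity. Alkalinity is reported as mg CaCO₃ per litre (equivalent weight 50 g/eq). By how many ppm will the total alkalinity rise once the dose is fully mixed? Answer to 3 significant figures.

Volume: 821 US gal × 3.785 L/gal = 3,107 L.
Moles of NaHCO₃: 163 g ÷ 84 g/mol = 1.94 mol → 1.94 eq of alkalinity.
As CaCO₃: 1.94 eq × 50 g/eq = 97.02 g.
Rise: 97.02 g / 3,107 L × 1000 = 31.22 mg/L.

31.2 ppm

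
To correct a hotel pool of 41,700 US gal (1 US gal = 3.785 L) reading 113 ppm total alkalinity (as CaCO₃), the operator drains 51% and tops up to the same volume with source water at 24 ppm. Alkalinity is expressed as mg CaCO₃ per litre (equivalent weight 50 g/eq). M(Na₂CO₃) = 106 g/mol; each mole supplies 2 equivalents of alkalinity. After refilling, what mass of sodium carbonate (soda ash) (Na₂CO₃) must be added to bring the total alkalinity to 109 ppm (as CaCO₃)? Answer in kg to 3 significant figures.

6.92 kg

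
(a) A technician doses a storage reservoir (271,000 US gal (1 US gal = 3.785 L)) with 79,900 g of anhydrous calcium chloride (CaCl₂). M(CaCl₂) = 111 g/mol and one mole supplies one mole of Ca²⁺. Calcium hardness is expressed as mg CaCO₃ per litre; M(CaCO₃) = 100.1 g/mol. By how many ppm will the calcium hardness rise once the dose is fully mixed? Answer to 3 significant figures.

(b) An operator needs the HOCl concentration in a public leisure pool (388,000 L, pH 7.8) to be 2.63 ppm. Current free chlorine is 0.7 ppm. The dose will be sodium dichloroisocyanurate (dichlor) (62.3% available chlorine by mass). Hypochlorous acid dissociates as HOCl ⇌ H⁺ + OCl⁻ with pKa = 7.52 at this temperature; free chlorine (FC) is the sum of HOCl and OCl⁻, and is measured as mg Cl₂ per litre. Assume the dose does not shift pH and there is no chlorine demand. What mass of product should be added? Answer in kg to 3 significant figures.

(a) 70.2 ppm; (b) 4.32 kg

(a) Volume: 271,000 US gal × 3.785 L/gal = 1,025,735 L.
(a) Moles of Ca²⁺: 79,900 g ÷ 111 g/mol = 719.8 mol.
(a) As CaCO₃: 719.8 mol × 100.1 g/mol = 72,050 g.
(a) Rise: 72,050 g / 1,025,735 L × 1000 = 70.25 mg/L.

(b) [OCl⁻]/[HOCl] = 10^(pH − pKa) = 10^(7.8 − 7.52) = 1.905; fraction as HOCl = 1/(1 + 1.905) = 0.3442.
(b) Free chlorine required for 2.63 ppm HOCl: 2.63 / 0.3442 = 7.641 ppm.
(b) FC to add: 7.641 − 0.7 = 6.941 mg/L as Cl₂.
(b) Cl₂ equivalent: 6.941 mg/L × 388,000 L = 2693 g.
(b) Product at 62.3% available Cl: 2693 / 0.623 = 4323 g.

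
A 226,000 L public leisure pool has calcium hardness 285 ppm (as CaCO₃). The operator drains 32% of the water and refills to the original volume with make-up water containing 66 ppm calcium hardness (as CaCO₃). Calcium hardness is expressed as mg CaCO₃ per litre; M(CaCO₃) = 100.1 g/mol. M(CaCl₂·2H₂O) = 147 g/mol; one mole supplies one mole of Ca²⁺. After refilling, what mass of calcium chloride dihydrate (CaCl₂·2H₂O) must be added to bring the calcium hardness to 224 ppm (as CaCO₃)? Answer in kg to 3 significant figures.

After draining 32% and refilling: 285 × 0.68 + 66 × 0.32 = 214.92 ppm.
Deficit to target: 224 − 214.92 = 9.08 mg/L.
As CaCO₃: 9.08 mg/L × 226,000 L = 2052 g; ÷ 100.1 = 20.5 mol Ca²⁺.
Mass: 20.5 × 147 = 3014 g.

3.01 kg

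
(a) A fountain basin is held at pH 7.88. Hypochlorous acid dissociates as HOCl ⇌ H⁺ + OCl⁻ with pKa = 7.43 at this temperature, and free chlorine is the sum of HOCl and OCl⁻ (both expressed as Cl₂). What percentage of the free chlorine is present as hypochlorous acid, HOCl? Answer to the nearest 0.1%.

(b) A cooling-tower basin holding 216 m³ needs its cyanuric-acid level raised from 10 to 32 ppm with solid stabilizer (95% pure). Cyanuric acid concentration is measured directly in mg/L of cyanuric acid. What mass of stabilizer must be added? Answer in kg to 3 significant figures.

(a) 26.2%; (b) 5.00 kg

(a) [OCl⁻]/[HOCl] = 10^(pH − pKa) = 10^(7.88 − 7.43) = 10^0.45 = 2.818.
(a) Fraction as HOCl = 1 / (1 + 2.818) = 0.2619.

(b) Volume: 216 m³ = 216,000 L.
(b) CYA to add: (32 − 10) = 22 mg/L × 216,000 L = 4752 g cyanuric acid.
(b) At 95% purity: 4752 / 0.95 = 5002 g product.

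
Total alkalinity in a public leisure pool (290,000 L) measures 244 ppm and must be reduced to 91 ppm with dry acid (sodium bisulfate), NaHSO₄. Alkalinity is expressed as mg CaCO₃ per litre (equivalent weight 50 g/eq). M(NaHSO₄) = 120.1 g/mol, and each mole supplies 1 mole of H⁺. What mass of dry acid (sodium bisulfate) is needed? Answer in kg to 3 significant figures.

Alkalinity to neutralize: (244 − 91) = 153 mg/L as CaCO₃ × 290,000 L = 44,370 g as CaCO₃.
Equivalents of H⁺ required: 44,370 ÷ 50 g/eq = 887.4 eq = 887.4 mol NaHSO₄.
Mass of NaHSO₄: 887.4 × 120.1 = 106,600 g.

107 kg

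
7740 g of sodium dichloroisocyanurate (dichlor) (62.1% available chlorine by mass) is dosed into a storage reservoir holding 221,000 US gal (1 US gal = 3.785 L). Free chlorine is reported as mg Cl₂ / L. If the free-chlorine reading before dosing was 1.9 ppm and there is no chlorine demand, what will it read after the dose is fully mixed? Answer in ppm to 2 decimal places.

7.65 ppm

Volume: 221,000 US gal × 3.785 L/gal = 836,485 L.
Available chlorine delivered: 7740 g × 0.621 = 4807 g as Cl₂.
Concentration rise: 4807 g / 836,485 L = 5.746 mg/L = 5.75 ppm.
Final FC: 1.9 + 5.75 = 7.65 ppm.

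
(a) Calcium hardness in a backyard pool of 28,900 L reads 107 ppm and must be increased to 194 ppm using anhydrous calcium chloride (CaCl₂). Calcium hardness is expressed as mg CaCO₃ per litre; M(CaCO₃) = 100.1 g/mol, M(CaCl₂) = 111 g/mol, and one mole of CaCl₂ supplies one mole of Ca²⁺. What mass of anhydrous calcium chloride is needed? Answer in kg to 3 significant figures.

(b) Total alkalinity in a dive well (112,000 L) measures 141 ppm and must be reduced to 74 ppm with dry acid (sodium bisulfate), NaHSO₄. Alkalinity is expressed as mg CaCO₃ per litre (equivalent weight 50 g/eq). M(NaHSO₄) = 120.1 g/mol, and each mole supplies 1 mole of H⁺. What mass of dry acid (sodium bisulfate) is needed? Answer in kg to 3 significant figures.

(a) 2.79 kg; (b) 18.0 kg

(a) Hardness to add: (194 − 107) = 87 mg/L as CaCO₃ × 28,900 L = 2514 g as CaCO₃.
(a) Moles of Ca²⁺ (1 mol Ca²⁺ ≡ 1 mol CaCO₃): 2514 / 100.1 g/mol = 25.12 mol.
(a) Mass of CaCl₂: 25.12 × 111 = 2788 g.

(b) Alkalinity to neutralize: (141 − 74) = 67 mg/L as CaCO₃ × 112,000 L = 7504 g as CaCO₃.
(b) Equivalents of H⁺ required: 7504 ÷ 50 g/eq = 150.1 eq = 150.1 mol NaHSO₄.
(b) Mass of NaHSO₄: 150.1 × 120.1 = 18,020 g.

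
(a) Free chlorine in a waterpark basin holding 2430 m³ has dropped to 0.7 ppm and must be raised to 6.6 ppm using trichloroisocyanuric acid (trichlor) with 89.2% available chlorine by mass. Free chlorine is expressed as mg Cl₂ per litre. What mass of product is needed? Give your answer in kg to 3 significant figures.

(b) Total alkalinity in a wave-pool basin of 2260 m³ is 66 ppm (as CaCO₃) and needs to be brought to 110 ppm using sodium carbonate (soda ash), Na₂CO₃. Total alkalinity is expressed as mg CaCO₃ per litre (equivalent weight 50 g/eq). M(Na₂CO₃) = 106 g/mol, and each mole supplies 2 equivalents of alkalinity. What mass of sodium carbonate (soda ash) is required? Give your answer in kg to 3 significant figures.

(a) 16.1 kg; (b) 105 kg

(a) Volume: 2430 m³ = 2,430,000 L.
(a) Chlorine deficit: 6.6 − 0.7 = 5.9 ppm = 5.9 mg/L as Cl₂.
(a) Cl₂ equivalent needed: 5.9 mg/L × 2,430,000 L = 14,340,000 mg = 14,340 g.
(a) Product at 89.2% available chlorine: 14,340 / 0.892 = 16,070 g.

(b) Volume: 2260 m³ = 2,260,000 L.
(b) Alkalinity to add: (110 − 66) = 44 mg/L as CaCO₃ × 2,260,000 L = 99,440 g as CaCO₃.
(b) Equivalents: 99,440 g ÷ 50 g/eq = 1989 eq.
(b) Each mole of Na₂CO₃ supplies 2 eq, so 1989 / 2 = 994.4 mol.
(b) Mass: 994.4 mol × 106 g/mol = 105,400 g.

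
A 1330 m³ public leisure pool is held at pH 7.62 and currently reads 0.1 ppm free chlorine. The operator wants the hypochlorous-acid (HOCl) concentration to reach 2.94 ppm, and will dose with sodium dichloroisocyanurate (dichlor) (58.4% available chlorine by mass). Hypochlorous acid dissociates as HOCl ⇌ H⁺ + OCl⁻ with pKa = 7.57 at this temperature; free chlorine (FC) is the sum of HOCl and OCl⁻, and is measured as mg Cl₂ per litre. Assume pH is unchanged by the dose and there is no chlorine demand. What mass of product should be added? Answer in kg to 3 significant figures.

Volume: 1330 m³ = 1,330,000 L.
[OCl⁻]/[HOCl] = 10^(pH − pKa) = 10^(7.62 − 7.57) = 1.122; fraction as HOCl = 1/(1 + 1.122) = 0.4712.
Free chlorine required for 2.94 ppm HOCl: 2.94 / 0.4712 = 6.239 ppm.
FC to add: 6.239 − 0.1 = 6.139 mg/L as Cl₂.
Cl₂ equivalent: 6.139 mg/L × 1,330,000 L = 8165 g.
Product at 58.4% available Cl: 8165 / 0.584 = 13,980 g.

14.0 kg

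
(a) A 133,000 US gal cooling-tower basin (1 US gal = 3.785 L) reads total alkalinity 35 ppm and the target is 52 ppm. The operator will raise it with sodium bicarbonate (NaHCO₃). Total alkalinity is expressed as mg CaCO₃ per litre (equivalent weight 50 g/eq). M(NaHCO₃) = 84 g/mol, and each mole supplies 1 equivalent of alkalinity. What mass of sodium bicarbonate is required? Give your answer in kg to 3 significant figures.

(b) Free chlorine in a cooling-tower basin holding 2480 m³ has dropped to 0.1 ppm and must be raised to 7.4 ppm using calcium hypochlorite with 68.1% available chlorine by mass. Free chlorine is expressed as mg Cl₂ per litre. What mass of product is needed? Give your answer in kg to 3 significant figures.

(a) Volume: 133,000 US gal × 3.785 L/gal = 503,405 L.
(a) Alkalinity to add: (52 − 35) = 17 mg/L as CaCO₃ × 503,405 L = 8558 g as CaCO₃.
(a) Equivalents: 8558 g ÷ 50 g/eq = 171.2 eq.
(a) NaHCO₃ supplies 1 eq per mole → 171.2 mol.
(a) Mass: 171.2 mol × 84 g/mol = 14,380 g.

(b) Volume: 2480 m³ = 2,480,000 L.
(b) Chlorine deficit: 7.4 − 0.1 = 7.3 ppm = 7.3 mg/L as Cl₂.
(b) Cl₂ equivalent needed: 7.3 mg/L × 2,480,000 L = 18,100,000 mg = 18,100 g.
(b) Product at 68.1% available chlorine: 18,100 / 0.681 = 26,580 g.

(a) 14.4 kg; (b) 26.6 kg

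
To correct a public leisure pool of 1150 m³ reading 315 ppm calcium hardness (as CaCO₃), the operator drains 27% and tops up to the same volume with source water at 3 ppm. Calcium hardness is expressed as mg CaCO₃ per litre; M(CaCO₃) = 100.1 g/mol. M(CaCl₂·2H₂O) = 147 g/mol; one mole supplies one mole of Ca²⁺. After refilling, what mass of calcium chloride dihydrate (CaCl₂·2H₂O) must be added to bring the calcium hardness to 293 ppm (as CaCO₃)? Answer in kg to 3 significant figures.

Volume: 1150 m³ = 1,150,000 L.
After draining 27% and refilling: 315 × 0.73 + 3 × 0.27 = 230.76 ppm.
Deficit to target: 293 − 230.76 = 62.24 mg/L.
As CaCO₃: 62.24 mg/L × 1,150,000 L = 71,580 g; ÷ 100.1 = 715 mol Ca²⁺.
Mass: 715 × 147 = 105,100 g.

105 kg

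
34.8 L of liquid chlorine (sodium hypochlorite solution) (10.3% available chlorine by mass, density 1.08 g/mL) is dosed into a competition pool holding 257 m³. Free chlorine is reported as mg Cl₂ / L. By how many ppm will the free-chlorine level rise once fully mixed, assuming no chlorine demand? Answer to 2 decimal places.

15.06 ppm

Volume: 257 m³ = 257,000 L.
Mass of solution: 34.8 L × 1000 mL/L × 1.08 g/mL = 37,580 g.
Available chlorine delivered: 37,580 g × 0.103 = 3871 g as Cl₂.
Concentration rise: 3871 g / 257,000 L = 15.06 mg/L = 15.06 ppm.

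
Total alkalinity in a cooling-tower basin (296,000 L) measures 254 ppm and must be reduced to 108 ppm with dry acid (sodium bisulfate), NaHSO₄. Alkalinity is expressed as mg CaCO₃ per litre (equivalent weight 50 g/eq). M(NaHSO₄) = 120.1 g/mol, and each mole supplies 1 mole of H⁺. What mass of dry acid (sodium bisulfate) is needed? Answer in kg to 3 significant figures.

104 kg

Alkalinity to neutralize: (254 − 108) = 146 mg/L as CaCO₃ × 296,000 L = 43,220 g as CaCO₃.
Equivalents of H⁺ required: 43,220 ÷ 50 g/eq = 864.3 eq = 864.3 mol NaHSO₄.
Mass of NaHSO₄: 864.3 × 120.1 = 103,800 g.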